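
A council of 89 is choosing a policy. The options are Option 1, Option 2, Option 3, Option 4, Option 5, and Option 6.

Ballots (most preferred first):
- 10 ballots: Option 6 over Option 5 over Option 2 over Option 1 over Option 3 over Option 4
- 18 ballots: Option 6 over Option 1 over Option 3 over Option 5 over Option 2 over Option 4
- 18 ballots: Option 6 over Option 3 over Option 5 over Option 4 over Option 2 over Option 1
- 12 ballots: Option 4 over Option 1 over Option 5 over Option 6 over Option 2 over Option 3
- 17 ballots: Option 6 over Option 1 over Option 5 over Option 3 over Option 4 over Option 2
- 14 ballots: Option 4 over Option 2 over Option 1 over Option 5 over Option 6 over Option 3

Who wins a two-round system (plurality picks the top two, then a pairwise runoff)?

Option 6

Round 1 first-place votes: Option 1 0, Option 2 0, Option 3 0, Option 4 26, Option 5 0, Option 6 63. Option 6 and Option 4 advance.
Runoff: Option 6 is ranked above Option 4 on 63 ballots, Option 4 above Option 6 on 26.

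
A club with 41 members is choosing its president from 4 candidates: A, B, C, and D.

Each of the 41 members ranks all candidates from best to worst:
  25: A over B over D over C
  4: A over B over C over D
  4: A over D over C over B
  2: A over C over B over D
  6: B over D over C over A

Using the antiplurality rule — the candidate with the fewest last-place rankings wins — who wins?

B

Last-place votes: A 6, B 4, C 25, D 6.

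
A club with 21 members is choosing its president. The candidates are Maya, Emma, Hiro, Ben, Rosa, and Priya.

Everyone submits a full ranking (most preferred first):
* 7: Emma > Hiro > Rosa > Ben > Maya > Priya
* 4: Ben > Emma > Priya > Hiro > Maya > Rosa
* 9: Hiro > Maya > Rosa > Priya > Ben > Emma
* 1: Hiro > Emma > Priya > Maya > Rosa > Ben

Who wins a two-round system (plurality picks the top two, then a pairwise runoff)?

Round 1 first-place votes: Maya 0, Emma 7, Hiro 10, Ben 4, Rosa 0, Priya 0. Hiro and Emma advance.
Runoff: Hiro is ranked above Emma on 10 ballots, Emma above Hiro on 11.

Emma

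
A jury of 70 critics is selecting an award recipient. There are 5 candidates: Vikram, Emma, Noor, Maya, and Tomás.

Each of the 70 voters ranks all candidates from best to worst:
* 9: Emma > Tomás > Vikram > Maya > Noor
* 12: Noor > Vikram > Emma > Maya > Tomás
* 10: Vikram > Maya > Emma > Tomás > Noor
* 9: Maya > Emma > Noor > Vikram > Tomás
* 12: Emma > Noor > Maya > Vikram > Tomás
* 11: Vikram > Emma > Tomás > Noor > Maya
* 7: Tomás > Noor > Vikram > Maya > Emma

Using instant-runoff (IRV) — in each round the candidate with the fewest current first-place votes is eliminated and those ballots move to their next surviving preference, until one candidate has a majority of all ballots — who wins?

Vikram

Round 1: Vikram 21, Emma 21, Noor 12, Maya 9, Tomás 7. Tomás eliminated.
Round 2: Vikram 21, Emma 21, Noor 19, Maya 9. Maya eliminated.
Round 3: Vikram 21, Emma 30, Noor 19. Noor eliminated.
Round 4: Vikram 40, Emma 30. Vikram has a majority (≥36).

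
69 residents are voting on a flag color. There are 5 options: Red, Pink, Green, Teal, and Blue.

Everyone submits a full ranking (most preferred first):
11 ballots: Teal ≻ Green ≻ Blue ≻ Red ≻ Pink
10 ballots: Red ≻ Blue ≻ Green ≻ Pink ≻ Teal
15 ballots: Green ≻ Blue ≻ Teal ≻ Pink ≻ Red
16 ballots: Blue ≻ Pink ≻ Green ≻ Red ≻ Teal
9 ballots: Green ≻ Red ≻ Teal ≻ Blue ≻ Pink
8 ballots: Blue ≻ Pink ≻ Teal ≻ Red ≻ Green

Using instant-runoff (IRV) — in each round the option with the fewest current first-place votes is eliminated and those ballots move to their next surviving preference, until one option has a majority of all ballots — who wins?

Green

Round 1: Red 10, Pink 0, Green 24, Teal 11, Blue 24. Pink eliminated.
Round 2: Red 10, Green 24, Teal 11, Blue 24. Red eliminated.
Round 3: Green 24, Teal 11, Blue 34. Teal eliminated.
Round 4: Green 35, Blue 34. Green has a majority (≥35).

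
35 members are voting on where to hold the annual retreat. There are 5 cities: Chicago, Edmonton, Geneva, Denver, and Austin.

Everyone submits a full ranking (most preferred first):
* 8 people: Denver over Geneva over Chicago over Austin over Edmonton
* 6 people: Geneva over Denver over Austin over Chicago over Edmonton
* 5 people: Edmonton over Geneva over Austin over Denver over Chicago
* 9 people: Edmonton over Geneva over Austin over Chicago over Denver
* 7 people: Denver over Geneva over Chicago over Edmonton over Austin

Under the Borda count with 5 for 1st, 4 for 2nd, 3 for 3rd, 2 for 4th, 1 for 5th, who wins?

Chicago: 8×3 + 6×2 + 5×1 + 9×2 + 7×3 = 80
Edmonton: 8×1 + 6×1 + 5×5 + 9×5 + 7×2 = 98
Geneva: 8×4 + 6×5 + 5×4 + 9×4 + 7×4 = 146
Denver: 8×5 + 6×4 + 5×2 + 9×1 + 7×5 = 118
Austin: 8×2 + 6×3 + 5×3 + 9×3 + 7×1 = 83

Geneva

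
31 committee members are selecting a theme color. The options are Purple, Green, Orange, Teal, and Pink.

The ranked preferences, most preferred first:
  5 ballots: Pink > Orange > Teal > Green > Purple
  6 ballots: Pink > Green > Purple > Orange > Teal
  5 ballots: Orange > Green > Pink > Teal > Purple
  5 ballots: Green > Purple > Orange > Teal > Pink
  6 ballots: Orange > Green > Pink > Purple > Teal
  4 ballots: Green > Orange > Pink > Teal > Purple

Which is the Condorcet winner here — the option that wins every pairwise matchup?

Orange

Orange vs Purple: 20–11
Orange vs Green: 16–15
Orange vs Teal: 31–0
Orange vs Pink: 20–11
Orange beats every other option.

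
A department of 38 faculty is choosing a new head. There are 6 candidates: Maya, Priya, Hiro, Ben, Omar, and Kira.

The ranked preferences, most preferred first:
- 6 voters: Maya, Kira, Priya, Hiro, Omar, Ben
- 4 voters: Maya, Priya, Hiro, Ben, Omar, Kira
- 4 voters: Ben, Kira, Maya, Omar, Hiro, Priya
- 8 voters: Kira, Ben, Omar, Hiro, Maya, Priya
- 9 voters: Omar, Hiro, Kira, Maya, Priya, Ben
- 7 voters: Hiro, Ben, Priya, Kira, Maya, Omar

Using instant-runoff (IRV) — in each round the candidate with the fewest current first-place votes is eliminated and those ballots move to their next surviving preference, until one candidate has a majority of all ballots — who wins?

Kira

Round 1: Maya 10, Priya 0, Hiro 7, Ben 4, Omar 9, Kira 8. Priya eliminated.
Round 2: Maya 10, Hiro 7, Ben 4, Omar 9, Kira 8. Ben eliminated.
Round 3: Maya 10, Hiro 7, Omar 9, Kira 12. Hiro eliminated.
Round 4: Maya 10, Omar 9, Kira 19. Omar eliminated.
Round 5: Maya 10, Kira 28. Kira has a majority (≥20).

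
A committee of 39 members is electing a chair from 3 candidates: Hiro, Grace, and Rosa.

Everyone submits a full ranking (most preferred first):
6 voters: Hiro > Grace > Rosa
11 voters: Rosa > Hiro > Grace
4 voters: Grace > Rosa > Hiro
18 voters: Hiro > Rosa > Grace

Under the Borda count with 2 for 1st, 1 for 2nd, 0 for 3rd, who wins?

Hiro: 6×2 + 11×1 + 4×0 + 18×2 = 59
Grace: 6×1 + 11×0 + 4×2 + 18×0 = 14
Rosa: 6×0 + 11×2 + 4×1 + 18×1 = 44

Hiro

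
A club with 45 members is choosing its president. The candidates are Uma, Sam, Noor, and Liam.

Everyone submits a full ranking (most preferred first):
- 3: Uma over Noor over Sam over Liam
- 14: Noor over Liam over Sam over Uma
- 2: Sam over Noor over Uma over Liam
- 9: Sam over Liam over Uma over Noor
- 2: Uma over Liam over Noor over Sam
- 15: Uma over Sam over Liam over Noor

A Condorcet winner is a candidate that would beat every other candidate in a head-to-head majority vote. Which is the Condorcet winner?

Sam

Sam vs Uma: 25–20
Sam vs Noor: 26–19
Sam vs Liam: 29–16
Sam beats every other candidate.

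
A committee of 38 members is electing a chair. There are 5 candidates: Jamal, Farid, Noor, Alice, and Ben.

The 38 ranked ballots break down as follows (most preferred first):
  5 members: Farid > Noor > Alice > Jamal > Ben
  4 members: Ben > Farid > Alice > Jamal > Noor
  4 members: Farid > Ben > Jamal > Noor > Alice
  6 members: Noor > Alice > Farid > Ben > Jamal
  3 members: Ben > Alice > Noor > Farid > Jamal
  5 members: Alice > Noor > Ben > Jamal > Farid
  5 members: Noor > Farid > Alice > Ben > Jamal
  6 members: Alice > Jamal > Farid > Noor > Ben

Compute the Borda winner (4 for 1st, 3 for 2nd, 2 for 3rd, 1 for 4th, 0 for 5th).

Jamal: 5×1 + 4×1 + 4×2 + 6×0 + 3×0 + 5×1 + 5×0 + 6×3 = 40
Farid: 5×4 + 4×3 + 4×4 + 6×2 + 3×1 + 5×0 + 5×3 + 6×2 = 90
Noor: 5×3 + 4×0 + 4×1 + 6×4 + 3×2 + 5×3 + 5×4 + 6×1 = 90
Alice: 5×2 + 4×2 + 4×0 + 6×3 + 3×3 + 5×4 + 5×2 + 6×4 = 99
Ben: 5×0 + 4×4 + 4×3 + 6×1 + 3×4 + 5×2 + 5×1 + 6×0 = 61

Alice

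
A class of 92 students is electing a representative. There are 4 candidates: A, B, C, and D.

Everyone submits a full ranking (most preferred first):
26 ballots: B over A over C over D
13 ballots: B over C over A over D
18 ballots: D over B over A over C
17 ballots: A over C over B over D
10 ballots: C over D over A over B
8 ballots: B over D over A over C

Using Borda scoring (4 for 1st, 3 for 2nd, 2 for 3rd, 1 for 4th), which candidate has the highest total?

A: 26×3 + 13×2 + 18×2 + 17×4 + 10×2 + 8×2 = 244
B: 26×4 + 13×4 + 18×3 + 17×2 + 10×1 + 8×4 = 286
C: 26×2 + 13×3 + 18×1 + 17×3 + 10×4 + 8×1 = 208
D: 26×1 + 13×1 + 18×4 + 17×1 + 10×3 + 8×3 = 182

B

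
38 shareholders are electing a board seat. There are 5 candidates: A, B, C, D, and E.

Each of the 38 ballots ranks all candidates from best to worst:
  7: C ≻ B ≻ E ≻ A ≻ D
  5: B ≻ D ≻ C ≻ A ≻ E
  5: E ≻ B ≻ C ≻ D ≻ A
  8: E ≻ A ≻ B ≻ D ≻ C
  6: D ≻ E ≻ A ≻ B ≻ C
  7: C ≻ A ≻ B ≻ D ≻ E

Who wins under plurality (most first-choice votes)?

First-place votes: A 0, B 5, C 14, D 6, E 13.

C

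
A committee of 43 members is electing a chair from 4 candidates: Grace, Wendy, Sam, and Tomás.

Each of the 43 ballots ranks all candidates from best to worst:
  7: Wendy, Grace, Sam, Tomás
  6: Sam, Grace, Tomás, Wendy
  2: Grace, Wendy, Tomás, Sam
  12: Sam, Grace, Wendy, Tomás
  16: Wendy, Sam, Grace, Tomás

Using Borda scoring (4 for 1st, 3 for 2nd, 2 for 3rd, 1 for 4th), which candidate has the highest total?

Grace: 7×3 + 6×3 + 2×4 + 12×3 + 16×2 = 115
Wendy: 7×4 + 6×1 + 2×3 + 12×2 + 16×4 = 128
Sam: 7×2 + 6×4 + 2×1 + 12×4 + 16×3 = 136
Tomás: 7×1 + 6×2 + 2×2 + 12×1 + 16×1 = 51

Sam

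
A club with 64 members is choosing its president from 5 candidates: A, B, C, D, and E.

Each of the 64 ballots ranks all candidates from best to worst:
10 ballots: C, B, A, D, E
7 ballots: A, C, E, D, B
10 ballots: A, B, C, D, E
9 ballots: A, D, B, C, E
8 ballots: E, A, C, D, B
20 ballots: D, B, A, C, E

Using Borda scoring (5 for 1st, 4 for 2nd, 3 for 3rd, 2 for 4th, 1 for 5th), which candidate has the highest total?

A

A: 10×3 + 7×5 + 10×5 + 9×5 + 8×4 + 20×3 = 252
B: 10×4 + 7×1 + 10×4 + 9×3 + 8×1 + 20×4 = 202
C: 10×5 + 7×4 + 10×3 + 9×2 + 8×3 + 20×2 = 190
D: 10×2 + 7×2 + 10×2 + 9×4 + 8×2 + 20×5 = 206
E: 10×1 + 7×3 + 10×1 + 9×1 + 8×5 + 20×1 = 110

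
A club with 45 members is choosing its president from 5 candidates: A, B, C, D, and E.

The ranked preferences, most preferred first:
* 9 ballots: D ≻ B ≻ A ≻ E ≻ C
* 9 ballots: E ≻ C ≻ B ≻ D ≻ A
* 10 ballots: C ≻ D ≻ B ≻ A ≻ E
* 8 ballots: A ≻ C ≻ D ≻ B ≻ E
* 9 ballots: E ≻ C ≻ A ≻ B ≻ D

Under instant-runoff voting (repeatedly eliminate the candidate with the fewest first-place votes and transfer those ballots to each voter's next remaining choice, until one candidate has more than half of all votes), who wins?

Round 1: A 8, B 0, C 10, D 9, E 18. B eliminated.
Round 2: A 8, C 10, D 9, E 18. A eliminated.
Round 3: C 18, D 9, E 18. D eliminated.
Round 4: C 18, E 27. E has a majority (≥23).

E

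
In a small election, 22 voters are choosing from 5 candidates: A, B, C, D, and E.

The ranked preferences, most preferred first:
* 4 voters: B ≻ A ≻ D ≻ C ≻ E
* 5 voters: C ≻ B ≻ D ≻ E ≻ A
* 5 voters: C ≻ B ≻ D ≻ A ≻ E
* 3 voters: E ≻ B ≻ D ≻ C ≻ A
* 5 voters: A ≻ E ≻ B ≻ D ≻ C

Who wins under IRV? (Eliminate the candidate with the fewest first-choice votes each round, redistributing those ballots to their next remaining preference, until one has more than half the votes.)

B

Round 1: A 5, B 4, C 10, D 0, E 3. D eliminated.
Round 2: A 5, B 4, C 10, E 3. E eliminated.
Round 3: A 5, B 7, C 10. A eliminated.
Round 4: B 12, C 10. B has a majority (≥12).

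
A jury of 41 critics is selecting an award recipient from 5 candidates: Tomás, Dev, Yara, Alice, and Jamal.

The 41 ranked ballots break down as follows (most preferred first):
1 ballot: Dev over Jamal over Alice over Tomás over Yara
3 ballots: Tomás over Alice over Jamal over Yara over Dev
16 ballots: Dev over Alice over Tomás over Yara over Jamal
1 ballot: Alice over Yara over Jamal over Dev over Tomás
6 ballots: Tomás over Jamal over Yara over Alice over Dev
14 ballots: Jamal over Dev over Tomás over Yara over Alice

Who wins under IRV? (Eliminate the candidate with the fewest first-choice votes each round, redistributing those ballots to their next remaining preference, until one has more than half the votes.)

Jamal

Round 1: Tomás 9, Dev 17, Yara 0, Alice 1, Jamal 14. Yara eliminated.
Round 2: Tomás 9, Dev 17, Alice 1, Jamal 14. Alice eliminated.
Round 3: Tomás 9, Dev 17, Jamal 15. Tomás eliminated.
Round 4: Dev 17, Jamal 24. Jamal has a majority (≥21).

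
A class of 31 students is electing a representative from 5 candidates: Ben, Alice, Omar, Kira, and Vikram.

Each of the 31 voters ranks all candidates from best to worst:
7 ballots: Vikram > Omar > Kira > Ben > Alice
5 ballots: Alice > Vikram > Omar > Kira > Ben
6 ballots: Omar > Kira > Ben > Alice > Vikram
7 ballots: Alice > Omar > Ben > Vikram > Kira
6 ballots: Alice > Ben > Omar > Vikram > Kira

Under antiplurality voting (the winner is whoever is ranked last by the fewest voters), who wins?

Omar

Last-place votes: Ben 5, Alice 7, Omar 0, Kira 13, Vikram 6.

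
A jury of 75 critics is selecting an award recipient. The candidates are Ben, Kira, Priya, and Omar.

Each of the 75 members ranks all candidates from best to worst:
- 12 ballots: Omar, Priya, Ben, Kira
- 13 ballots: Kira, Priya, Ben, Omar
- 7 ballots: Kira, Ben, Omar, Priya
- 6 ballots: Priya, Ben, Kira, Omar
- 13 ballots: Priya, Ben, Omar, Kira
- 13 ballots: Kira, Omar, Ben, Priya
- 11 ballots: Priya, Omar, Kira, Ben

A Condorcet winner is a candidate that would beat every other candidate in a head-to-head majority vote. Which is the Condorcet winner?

Priya

Priya vs Ben: 55–20
Priya vs Kira: 42–33
Priya vs Omar: 43–32
Priya beats every other candidate.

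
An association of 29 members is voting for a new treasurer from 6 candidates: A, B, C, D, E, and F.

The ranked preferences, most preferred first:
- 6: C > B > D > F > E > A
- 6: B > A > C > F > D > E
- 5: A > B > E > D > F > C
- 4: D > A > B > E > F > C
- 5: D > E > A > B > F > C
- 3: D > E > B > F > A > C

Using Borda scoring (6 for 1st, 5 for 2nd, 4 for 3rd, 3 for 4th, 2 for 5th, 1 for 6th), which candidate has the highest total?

A: 6×1 + 6×5 + 5×6 + 4×5 + 5×4 + 3×2 = 112
B: 6×5 + 6×6 + 5×5 + 4×4 + 5×3 + 3×4 = 134
C: 6×6 + 6×4 + 5×1 + 4×1 + 5×1 + 3×1 = 77
D: 6×4 + 6×2 + 5×3 + 4×6 + 5×6 + 3×6 = 123
E: 6×2 + 6×1 + 5×4 + 4×3 + 5×5 + 3×5 = 90
F: 6×3 + 6×3 + 5×2 + 4×2 + 5×2 + 3×3 = 73

B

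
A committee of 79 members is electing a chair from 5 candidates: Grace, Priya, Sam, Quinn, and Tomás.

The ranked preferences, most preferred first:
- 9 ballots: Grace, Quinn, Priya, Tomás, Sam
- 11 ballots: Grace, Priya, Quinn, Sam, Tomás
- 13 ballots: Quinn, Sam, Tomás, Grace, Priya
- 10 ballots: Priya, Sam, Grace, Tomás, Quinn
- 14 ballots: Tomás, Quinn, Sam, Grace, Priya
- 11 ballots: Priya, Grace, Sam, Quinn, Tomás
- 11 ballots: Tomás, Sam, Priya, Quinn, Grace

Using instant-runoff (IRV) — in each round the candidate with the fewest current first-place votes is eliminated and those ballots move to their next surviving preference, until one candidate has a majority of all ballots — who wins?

Round 1: Grace 20, Priya 21, Sam 0, Quinn 13, Tomás 25. Sam eliminated.
Round 2: Grace 20, Priya 21, Quinn 13, Tomás 25. Quinn eliminated.
Round 3: Grace 20, Priya 21, Tomás 38. Grace eliminated.
Round 4: Priya 41, Tomás 38. Priya has a majority (≥40).

Priya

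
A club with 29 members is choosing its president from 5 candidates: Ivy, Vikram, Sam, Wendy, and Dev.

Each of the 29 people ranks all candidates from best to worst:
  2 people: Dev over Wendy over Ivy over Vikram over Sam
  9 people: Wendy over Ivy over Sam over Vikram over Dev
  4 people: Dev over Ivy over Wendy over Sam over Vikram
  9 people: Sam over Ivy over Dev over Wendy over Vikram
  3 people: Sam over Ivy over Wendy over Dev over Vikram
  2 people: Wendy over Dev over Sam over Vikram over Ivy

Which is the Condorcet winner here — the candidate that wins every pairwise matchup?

Ivy vs Vikram: 27–2
Ivy vs Sam: 15–14
Ivy vs Wendy: 16–13
Ivy vs Dev: 21–8
Ivy beats every other candidate.

Ivy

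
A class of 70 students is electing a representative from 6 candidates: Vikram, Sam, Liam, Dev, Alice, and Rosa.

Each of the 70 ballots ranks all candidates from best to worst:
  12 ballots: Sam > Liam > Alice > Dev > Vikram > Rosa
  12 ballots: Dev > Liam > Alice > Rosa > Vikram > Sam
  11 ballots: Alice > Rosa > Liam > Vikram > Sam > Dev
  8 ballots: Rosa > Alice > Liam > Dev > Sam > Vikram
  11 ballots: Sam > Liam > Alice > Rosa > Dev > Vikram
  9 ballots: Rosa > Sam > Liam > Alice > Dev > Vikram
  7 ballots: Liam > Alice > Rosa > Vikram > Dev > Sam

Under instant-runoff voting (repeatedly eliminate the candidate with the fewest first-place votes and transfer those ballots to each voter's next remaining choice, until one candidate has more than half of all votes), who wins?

Alice

Round 1: Vikram 0, Sam 23, Liam 7, Dev 12, Alice 11, Rosa 17. Vikram eliminated.
Round 2: Sam 23, Liam 7, Dev 12, Alice 11, Rosa 17. Liam eliminated.
Round 3: Sam 23, Dev 12, Alice 18, Rosa 17. Dev eliminated.
Round 4: Sam 23, Alice 30, Rosa 17. Rosa eliminated.
Round 5: Sam 32, Alice 38. Alice has a majority (≥36).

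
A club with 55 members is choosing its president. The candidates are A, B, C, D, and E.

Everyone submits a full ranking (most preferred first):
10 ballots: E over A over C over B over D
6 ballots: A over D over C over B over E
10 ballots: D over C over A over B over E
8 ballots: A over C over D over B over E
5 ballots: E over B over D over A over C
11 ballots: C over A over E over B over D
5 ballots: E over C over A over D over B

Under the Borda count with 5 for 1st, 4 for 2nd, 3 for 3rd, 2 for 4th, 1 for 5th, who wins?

A

A: 10×4 + 6×5 + 10×3 + 8×5 + 5×2 + 11×4 + 5×3 = 209
B: 10×2 + 6×2 + 10×2 + 8×2 + 5×4 + 11×2 + 5×1 = 115
C: 10×3 + 6×3 + 10×4 + 8×4 + 5×1 + 11×5 + 5×4 = 200
D: 10×1 + 6×4 + 10×5 + 8×3 + 5×3 + 11×1 + 5×2 = 144
E: 10×5 + 6×1 + 10×1 + 8×1 + 5×5 + 11×3 + 5×5 = 157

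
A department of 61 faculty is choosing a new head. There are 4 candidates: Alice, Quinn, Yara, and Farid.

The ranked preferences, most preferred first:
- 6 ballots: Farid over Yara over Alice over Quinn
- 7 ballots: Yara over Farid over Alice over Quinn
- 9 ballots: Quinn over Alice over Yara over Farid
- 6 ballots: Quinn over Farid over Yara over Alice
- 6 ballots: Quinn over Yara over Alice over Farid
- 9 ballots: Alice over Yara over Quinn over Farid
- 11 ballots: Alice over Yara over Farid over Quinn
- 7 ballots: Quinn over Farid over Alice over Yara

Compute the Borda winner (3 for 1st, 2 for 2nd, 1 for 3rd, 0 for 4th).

Alice

Alice: 6×1 + 7×1 + 9×2 + 6×0 + 6×1 + 9×3 + 11×3 + 7×1 = 104
Quinn: 6×0 + 7×0 + 9×3 + 6×3 + 6×3 + 9×1 + 11×0 + 7×3 = 93
Yara: 6×2 + 7×3 + 9×1 + 6×1 + 6×2 + 9×2 + 11×2 + 7×0 = 100
Farid: 6×3 + 7×2 + 9×0 + 6×2 + 6×0 + 9×0 + 11×1 + 7×2 = 69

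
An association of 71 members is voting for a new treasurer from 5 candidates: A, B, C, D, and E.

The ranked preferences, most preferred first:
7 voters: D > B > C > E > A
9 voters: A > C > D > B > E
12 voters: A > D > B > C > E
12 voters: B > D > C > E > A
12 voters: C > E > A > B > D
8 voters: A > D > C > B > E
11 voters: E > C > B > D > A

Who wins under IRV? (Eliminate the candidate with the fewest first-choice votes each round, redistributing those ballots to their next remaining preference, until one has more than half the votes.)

Round 1: A 29, B 12, C 12, D 7, E 11. D eliminated.
Round 2: A 29, B 19, C 12, E 11. E eliminated.
Round 3: A 29, B 19, C 23. B eliminated.
Round 4: A 29, C 42. C has a majority (≥36).

C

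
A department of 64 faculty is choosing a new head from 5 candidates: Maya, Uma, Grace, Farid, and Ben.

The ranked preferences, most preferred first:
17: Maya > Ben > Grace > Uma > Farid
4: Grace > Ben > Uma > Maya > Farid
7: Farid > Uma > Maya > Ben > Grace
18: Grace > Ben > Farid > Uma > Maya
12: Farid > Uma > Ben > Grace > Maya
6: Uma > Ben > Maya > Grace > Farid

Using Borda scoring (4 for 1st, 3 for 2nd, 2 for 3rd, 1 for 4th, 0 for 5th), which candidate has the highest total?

Ben

Maya: 17×4 + 4×1 + 7×2 + 18×0 + 12×0 + 6×2 = 98
Uma: 17×1 + 4×2 + 7×3 + 18×1 + 12×3 + 6×4 = 124
Grace: 17×2 + 4×4 + 7×0 + 18×4 + 12×1 + 6×1 = 140
Farid: 17×0 + 4×0 + 7×4 + 18×2 + 12×4 + 6×0 = 112
Ben: 17×3 + 4×3 + 7×1 + 18×3 + 12×2 + 6×3 = 166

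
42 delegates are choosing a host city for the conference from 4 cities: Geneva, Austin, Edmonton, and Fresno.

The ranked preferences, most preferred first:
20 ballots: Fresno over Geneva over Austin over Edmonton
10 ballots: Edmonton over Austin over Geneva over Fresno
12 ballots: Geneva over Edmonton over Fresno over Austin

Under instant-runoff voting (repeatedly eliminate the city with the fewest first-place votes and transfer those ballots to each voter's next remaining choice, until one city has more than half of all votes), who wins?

Geneva

Round 1: Geneva 12, Austin 0, Edmonton 10, Fresno 20. Austin eliminated.
Round 2: Geneva 12, Edmonton 10, Fresno 20. Edmonton eliminated.
Round 3: Geneva 22, Fresno 20. Geneva has a majority (≥22).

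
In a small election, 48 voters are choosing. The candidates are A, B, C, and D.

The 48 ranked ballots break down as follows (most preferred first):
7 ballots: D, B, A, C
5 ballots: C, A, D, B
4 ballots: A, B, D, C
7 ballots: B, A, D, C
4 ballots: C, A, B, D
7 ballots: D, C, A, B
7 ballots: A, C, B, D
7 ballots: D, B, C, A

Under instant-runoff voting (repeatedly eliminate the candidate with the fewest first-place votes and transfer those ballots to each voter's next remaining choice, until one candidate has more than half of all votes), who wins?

Round 1: A 11, B 7, C 9, D 21. B eliminated.
Round 2: A 18, C 9, D 21. C eliminated.
Round 3: A 27, D 21. A has a majority (≥25).

A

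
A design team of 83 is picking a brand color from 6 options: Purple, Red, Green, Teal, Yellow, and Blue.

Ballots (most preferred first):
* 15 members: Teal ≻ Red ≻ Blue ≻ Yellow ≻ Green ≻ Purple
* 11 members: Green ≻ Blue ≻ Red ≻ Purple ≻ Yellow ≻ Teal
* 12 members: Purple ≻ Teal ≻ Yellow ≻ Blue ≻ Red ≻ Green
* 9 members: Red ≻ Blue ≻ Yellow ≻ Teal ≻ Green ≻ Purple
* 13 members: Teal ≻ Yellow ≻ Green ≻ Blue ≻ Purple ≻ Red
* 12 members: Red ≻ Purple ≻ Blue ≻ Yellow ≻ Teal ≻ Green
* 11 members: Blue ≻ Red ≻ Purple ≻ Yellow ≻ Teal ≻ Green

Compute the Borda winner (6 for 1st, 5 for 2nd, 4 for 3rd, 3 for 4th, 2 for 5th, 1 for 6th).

Purple: 15×1 + 11×3 + 12×6 + 9×1 + 13×2 + 12×5 + 11×4 = 259
Red: 15×5 + 11×4 + 12×2 + 9×6 + 13×1 + 12×6 + 11×5 = 337
Green: 15×2 + 11×6 + 12×1 + 9×2 + 13×4 + 12×1 + 11×1 = 201
Teal: 15×6 + 11×1 + 12×5 + 9×3 + 13×6 + 12×2 + 11×2 = 312
Yellow: 15×3 + 11×2 + 12×4 + 9×4 + 13×5 + 12×3 + 11×3 = 285
Blue: 15×4 + 11×5 + 12×3 + 9×5 + 13×3 + 12×4 + 11×6 = 349

Blue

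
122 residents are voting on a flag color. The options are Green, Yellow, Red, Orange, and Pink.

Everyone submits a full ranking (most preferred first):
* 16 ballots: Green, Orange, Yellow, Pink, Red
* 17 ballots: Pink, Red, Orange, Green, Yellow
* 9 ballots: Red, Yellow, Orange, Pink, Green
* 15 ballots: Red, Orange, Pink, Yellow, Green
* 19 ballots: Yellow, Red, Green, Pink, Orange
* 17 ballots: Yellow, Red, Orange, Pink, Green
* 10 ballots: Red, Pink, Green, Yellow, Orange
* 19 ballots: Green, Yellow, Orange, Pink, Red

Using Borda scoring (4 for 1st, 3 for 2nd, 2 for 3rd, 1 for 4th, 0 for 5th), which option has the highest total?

Red

Green: 16×4 + 17×1 + 9×0 + 15×0 + 19×2 + 17×0 + 10×2 + 19×4 = 215
Yellow: 16×2 + 17×0 + 9×3 + 15×1 + 19×4 + 17×4 + 10×1 + 19×3 = 285
Red: 16×0 + 17×3 + 9×4 + 15×4 + 19×3 + 17×3 + 10×4 + 19×0 = 295
Orange: 16×3 + 17×2 + 9×2 + 15×3 + 19×0 + 17×2 + 10×0 + 19×2 = 217
Pink: 16×1 + 17×4 + 9×1 + 15×2 + 19×1 + 17×1 + 10×3 + 19×1 = 208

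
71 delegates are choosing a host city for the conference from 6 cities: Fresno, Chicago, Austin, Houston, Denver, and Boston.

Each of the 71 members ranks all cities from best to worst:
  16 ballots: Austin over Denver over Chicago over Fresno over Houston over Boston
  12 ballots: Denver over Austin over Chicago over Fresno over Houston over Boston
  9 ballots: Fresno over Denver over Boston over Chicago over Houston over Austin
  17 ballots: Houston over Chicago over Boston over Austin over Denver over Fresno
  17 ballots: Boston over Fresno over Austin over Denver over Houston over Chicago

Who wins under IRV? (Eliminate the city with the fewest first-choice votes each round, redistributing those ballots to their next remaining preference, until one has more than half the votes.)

Denver

Round 1: Fresno 9, Chicago 0, Austin 16, Houston 17, Denver 12, Boston 17. Chicago eliminated.
Round 2: Fresno 9, Austin 16, Houston 17, Denver 12, Boston 17. Fresno eliminated.
Round 3: Austin 16, Houston 17, Denver 21, Boston 17. Austin eliminated.
Round 4: Houston 17, Denver 37, Boston 17. Denver has a majority (≥36).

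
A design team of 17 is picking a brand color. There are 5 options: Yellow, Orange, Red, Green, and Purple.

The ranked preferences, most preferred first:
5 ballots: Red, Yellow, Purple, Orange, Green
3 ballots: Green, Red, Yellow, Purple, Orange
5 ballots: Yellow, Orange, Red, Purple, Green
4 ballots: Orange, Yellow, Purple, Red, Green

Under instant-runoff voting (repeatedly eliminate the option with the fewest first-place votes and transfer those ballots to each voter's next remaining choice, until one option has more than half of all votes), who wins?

Round 1: Yellow 5, Orange 4, Red 5, Green 3, Purple 0. Purple eliminated.
Round 2: Yellow 5, Orange 4, Red 5, Green 3. Green eliminated.
Round 3: Yellow 5, Orange 4, Red 8. Orange eliminated.
Round 4: Yellow 9, Red 8. Yellow has a majority (≥9).

Yellow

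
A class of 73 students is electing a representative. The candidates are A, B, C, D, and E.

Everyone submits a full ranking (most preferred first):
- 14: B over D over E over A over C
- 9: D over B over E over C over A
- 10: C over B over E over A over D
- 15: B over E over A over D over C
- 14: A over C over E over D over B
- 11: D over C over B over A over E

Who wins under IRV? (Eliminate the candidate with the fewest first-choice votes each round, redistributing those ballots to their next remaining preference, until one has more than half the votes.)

Round 1: A 14, B 29, C 10, D 20, E 0. E eliminated.
Round 2: A 14, B 29, C 10, D 20. C eliminated.
Round 3: A 14, B 39, D 20. B has a majority (≥37).

B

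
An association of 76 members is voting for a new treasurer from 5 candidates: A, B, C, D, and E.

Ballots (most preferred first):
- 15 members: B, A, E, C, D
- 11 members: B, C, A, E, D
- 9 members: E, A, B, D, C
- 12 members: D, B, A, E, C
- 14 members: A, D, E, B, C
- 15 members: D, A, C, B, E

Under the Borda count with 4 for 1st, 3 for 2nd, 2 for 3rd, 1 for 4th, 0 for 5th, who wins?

A

A: 15×3 + 11×2 + 9×3 + 12×2 + 14×4 + 15×3 = 219
B: 15×4 + 11×4 + 9×2 + 12×3 + 14×1 + 15×1 = 187
C: 15×1 + 11×3 + 9×0 + 12×0 + 14×0 + 15×2 = 78
D: 15×0 + 11×0 + 9×1 + 12×4 + 14×3 + 15×4 = 159
E: 15×2 + 11×1 + 9×4 + 12×1 + 14×2 + 15×0 = 117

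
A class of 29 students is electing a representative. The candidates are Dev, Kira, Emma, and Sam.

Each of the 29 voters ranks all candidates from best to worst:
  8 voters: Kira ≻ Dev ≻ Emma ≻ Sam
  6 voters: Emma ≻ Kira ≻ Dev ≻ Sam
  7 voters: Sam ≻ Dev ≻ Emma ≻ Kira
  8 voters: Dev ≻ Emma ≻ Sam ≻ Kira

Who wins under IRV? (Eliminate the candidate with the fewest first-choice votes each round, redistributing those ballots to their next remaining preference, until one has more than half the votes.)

Round 1: Dev 8, Kira 8, Emma 6, Sam 7. Emma eliminated.
Round 2: Dev 8, Kira 14, Sam 7. Sam eliminated.
Round 3: Dev 15, Kira 14. Dev has a majority (≥15).

Dev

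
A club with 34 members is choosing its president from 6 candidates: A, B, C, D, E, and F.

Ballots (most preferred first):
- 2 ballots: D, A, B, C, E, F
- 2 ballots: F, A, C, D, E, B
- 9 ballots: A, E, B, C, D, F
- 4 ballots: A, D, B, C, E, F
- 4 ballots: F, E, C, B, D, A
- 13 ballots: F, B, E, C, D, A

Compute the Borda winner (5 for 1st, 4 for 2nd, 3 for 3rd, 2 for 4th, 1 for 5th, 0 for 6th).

A: 2×4 + 2×4 + 9×5 + 4×5 + 4×0 + 13×0 = 81
B: 2×3 + 2×0 + 9×3 + 4×3 + 4×2 + 13×4 = 105
C: 2×2 + 2×3 + 9×2 + 4×2 + 4×3 + 13×2 = 74
D: 2×5 + 2×2 + 9×1 + 4×4 + 4×1 + 13×1 = 56
E: 2×1 + 2×1 + 9×4 + 4×1 + 4×4 + 13×3 = 99
F: 2×0 + 2×5 + 9×0 + 4×0 + 4×5 + 13×5 = 95

B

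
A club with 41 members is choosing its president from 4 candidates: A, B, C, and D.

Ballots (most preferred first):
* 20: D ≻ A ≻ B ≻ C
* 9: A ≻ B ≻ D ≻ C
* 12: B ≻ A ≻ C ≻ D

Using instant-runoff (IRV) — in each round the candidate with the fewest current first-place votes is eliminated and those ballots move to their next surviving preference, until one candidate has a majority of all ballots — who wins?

Round 1: A 9, B 12, C 0, D 20. C eliminated.
Round 2: A 9, B 12, D 20. A eliminated.
Round 3: B 21, D 20. B has a majority (≥21).

B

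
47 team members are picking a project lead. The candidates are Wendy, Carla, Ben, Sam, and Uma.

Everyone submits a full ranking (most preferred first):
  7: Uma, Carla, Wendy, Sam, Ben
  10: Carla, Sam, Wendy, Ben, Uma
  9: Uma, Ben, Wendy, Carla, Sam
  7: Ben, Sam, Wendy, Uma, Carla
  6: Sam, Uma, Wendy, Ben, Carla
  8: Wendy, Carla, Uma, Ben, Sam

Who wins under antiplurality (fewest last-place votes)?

Last-place votes: Wendy 0, Carla 13, Ben 7, Sam 17, Uma 10.

Wendy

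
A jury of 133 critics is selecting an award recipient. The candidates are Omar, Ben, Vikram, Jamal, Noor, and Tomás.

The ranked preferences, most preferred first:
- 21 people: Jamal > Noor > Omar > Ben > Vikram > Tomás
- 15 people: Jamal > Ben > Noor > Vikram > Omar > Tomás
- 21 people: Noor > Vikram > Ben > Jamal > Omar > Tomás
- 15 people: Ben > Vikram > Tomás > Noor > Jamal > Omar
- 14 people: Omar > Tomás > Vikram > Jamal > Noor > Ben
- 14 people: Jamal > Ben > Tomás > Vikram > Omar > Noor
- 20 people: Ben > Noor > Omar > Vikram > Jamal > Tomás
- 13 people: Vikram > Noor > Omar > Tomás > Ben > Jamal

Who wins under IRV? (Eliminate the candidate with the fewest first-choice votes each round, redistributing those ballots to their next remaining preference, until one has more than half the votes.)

Ben

Round 1: Omar 14, Ben 35, Vikram 13, Jamal 50, Noor 21, Tomás 0. Tomás eliminated.
Round 2: Omar 14, Ben 35, Vikram 13, Jamal 50, Noor 21. Vikram eliminated.
Round 3: Omar 14, Ben 35, Jamal 50, Noor 34. Omar eliminated.
Round 4: Ben 35, Jamal 64, Noor 34. Noor eliminated.
Round 5: Ben 69, Jamal 64. Ben has a majority (≥67).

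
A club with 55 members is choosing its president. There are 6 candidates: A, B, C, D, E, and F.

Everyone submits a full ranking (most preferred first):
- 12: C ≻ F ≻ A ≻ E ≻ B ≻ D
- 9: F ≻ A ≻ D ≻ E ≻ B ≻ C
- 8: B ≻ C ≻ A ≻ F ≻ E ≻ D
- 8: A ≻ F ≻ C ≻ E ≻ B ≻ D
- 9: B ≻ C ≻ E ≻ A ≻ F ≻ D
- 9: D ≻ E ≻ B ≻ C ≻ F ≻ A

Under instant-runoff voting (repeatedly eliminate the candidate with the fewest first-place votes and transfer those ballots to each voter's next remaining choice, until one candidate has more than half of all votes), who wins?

F

Round 1: A 8, B 17, C 12, D 9, E 0, F 9. E eliminated.
Round 2: A 8, B 17, C 12, D 9, F 9. A eliminated.
Round 3: B 17, C 12, D 9, F 17. D eliminated.
Round 4: B 26, C 12, F 17. C eliminated.
Round 5: B 26, F 29. F has a majority (≥28).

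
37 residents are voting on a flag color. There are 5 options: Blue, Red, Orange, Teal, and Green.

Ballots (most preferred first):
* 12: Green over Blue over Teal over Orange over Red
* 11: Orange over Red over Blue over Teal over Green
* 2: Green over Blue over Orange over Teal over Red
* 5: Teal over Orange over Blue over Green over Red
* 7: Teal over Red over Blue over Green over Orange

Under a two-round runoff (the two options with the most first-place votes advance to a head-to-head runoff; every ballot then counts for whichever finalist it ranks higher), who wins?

Teal

Round 1 first-place votes: Blue 0, Red 0, Orange 11, Teal 12, Green 14. Green and Teal advance.
Runoff: Green is ranked above Teal on 14 ballots, Teal above Green on 23.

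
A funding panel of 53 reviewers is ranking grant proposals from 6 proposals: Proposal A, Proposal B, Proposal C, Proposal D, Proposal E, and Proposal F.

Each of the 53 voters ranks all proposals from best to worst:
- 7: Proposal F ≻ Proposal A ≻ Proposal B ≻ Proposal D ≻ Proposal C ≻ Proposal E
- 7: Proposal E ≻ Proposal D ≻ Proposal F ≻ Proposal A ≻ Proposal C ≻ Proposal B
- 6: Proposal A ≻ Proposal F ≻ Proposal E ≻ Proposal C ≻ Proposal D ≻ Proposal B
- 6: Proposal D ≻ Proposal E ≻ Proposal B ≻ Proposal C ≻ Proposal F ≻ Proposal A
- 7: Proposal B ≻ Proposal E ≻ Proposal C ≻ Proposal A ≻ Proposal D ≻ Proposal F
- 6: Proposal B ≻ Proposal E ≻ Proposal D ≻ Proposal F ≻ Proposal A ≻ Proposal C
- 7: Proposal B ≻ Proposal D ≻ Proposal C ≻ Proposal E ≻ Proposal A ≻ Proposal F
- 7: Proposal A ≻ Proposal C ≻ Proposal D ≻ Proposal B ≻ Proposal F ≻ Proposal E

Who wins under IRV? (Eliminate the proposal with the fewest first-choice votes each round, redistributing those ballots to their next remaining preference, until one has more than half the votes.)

Proposal A

Round 1: Proposal A 13, Proposal B 20, Proposal C 0, Proposal D 6, Proposal E 7, Proposal F 7. Proposal C eliminated.
Round 2: Proposal A 13, Proposal B 20, Proposal D 6, Proposal E 7, Proposal F 7. Proposal D eliminated.
Round 3: Proposal A 13, Proposal B 20, Proposal E 13, Proposal F 7. Proposal F eliminated.
Round 4: Proposal A 20, Proposal B 20, Proposal E 13. Proposal E eliminated.
Round 5: Proposal A 27, Proposal B 26. Proposal A has a majority (≥27).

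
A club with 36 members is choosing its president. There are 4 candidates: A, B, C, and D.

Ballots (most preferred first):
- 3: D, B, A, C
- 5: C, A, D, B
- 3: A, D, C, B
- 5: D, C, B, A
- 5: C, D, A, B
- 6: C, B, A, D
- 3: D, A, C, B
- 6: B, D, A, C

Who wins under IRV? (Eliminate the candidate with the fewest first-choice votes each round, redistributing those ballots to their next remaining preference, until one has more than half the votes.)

D

Round 1: A 3, B 6, C 16, D 11. A eliminated.
Round 2: B 6, C 16, D 14. B eliminated.
Round 3: C 16, D 20. D has a majority (≥19).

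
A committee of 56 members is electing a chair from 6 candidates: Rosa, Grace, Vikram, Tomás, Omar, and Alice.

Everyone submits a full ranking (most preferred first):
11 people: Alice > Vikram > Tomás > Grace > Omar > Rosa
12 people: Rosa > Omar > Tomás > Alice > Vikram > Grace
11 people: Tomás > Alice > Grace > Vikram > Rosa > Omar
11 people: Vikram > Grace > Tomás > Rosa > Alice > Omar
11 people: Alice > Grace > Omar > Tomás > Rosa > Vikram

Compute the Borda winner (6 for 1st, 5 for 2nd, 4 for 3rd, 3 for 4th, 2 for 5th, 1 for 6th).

Rosa: 11×1 + 12×6 + 11×2 + 11×3 + 11×2 = 160
Grace: 11×3 + 12×1 + 11×4 + 11×5 + 11×5 = 199
Vikram: 11×5 + 12×2 + 11×3 + 11×6 + 11×1 = 189
Tomás: 11×4 + 12×4 + 11×6 + 11×4 + 11×3 = 235
Omar: 11×2 + 12×5 + 11×1 + 11×1 + 11×4 = 148
Alice: 11×6 + 12×3 + 11×5 + 11×2 + 11×6 = 245

Alice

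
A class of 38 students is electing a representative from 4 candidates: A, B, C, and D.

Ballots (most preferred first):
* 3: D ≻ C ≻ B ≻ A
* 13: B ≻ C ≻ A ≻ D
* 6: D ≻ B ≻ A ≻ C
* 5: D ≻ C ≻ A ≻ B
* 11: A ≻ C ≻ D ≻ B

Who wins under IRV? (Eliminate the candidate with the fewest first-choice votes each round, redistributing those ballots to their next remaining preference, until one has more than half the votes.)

D

Round 1: A 11, B 13, C 0, D 14. C eliminated.
Round 2: A 11, B 13, D 14. A eliminated.
Round 3: B 13, D 25. D has a majority (≥20).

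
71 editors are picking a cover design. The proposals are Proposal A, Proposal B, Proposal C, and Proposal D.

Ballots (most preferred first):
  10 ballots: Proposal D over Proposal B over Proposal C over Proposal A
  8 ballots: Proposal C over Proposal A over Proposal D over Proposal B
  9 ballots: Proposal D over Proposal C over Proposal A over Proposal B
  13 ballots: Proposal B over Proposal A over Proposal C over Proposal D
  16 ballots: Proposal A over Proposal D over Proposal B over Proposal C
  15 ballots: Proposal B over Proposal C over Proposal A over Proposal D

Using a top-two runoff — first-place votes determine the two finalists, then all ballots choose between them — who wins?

Round 1 first-place votes: Proposal A 16, Proposal B 28, Proposal C 8, Proposal D 19. Proposal B and Proposal D advance.
Runoff: Proposal B is ranked above Proposal D on 28 ballots, Proposal D above Proposal B on 43.

Proposal D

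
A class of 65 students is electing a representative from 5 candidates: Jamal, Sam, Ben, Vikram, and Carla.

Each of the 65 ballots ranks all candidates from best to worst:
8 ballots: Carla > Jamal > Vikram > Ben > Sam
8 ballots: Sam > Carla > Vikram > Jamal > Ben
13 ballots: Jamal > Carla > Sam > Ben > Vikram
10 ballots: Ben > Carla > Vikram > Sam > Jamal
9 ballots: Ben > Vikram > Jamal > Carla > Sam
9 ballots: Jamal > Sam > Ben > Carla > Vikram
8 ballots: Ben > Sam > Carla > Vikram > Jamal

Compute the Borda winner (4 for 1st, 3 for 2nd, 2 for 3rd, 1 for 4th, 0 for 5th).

Carla

Jamal: 8×3 + 8×1 + 13×4 + 10×0 + 9×2 + 9×4 + 8×0 = 138
Sam: 8×0 + 8×4 + 13×2 + 10×1 + 9×0 + 9×3 + 8×3 = 119
Ben: 8×1 + 8×0 + 13×1 + 10×4 + 9×4 + 9×2 + 8×4 = 147
Vikram: 8×2 + 8×2 + 13×0 + 10×2 + 9×3 + 9×0 + 8×1 = 87
Carla: 8×4 + 8×3 + 13×3 + 10×3 + 9×1 + 9×1 + 8×2 = 159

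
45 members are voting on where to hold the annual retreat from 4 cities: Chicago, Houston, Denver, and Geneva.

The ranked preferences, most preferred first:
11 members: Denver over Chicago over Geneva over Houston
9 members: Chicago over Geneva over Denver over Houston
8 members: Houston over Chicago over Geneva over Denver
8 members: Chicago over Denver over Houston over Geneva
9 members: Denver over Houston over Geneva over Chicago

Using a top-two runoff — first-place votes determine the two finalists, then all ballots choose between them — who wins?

Chicago

Round 1 first-place votes: Chicago 17, Houston 8, Denver 20, Geneva 0. Denver and Chicago advance.
Runoff: Denver is ranked above Chicago on 20 ballots, Chicago above Denver on 25.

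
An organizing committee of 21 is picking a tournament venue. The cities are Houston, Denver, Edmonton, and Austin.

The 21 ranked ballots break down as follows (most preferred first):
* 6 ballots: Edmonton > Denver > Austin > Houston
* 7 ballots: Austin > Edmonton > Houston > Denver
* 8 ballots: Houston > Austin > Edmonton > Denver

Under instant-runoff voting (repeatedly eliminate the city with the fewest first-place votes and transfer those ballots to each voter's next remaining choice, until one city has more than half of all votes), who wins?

Austin

Round 1: Houston 8, Denver 0, Edmonton 6, Austin 7. Denver eliminated.
Round 2: Houston 8, Edmonton 6, Austin 7. Edmonton eliminated.
Round 3: Houston 8, Austin 13. Austin has a majority (≥11).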